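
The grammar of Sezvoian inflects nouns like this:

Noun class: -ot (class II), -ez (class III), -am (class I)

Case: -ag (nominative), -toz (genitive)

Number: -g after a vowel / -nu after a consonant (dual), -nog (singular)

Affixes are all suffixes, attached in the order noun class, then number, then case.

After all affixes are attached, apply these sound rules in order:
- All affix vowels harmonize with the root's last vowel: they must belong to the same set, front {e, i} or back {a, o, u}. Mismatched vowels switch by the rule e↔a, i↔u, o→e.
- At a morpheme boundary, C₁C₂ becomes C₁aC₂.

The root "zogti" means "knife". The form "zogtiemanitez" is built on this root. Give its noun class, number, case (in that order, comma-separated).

Segment: zogti-am-nu-toz.
noun class: -am → class I.
number: -g/nu → dual.
case: -toz → genitive.

class I, dual, genitive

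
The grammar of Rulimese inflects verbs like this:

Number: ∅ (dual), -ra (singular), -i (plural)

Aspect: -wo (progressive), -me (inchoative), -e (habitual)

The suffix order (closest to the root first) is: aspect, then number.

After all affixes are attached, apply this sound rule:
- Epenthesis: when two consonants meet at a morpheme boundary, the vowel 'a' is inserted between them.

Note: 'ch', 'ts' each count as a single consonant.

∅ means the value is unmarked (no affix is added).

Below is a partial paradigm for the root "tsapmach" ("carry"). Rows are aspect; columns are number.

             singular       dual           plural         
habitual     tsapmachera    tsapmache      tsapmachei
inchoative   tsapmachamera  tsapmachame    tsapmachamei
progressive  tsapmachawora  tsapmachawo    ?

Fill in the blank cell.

tsapmachawoi

Attach aspect progressive -wo → tsapmachwo.
Attach number plural -i → tsapmachwoi.
Apply epenthesis: tsapmachwoi → tsapmachawoi.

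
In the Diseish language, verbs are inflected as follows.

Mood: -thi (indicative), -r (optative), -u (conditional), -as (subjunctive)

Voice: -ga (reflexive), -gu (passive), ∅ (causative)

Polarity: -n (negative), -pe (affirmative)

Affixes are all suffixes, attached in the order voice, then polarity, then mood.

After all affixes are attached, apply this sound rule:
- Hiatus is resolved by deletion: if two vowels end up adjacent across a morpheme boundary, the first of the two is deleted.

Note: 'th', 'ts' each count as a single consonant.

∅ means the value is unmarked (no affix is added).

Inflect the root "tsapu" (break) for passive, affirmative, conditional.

Attach voice passive -gu → tsapugu.
Attach polarity affirmative -pe → tsapugupe.
Attach mood conditional -u → tsapugupeu.
Apply vowel deletion: tsapugupeu → tsapugupu.

tsapugupu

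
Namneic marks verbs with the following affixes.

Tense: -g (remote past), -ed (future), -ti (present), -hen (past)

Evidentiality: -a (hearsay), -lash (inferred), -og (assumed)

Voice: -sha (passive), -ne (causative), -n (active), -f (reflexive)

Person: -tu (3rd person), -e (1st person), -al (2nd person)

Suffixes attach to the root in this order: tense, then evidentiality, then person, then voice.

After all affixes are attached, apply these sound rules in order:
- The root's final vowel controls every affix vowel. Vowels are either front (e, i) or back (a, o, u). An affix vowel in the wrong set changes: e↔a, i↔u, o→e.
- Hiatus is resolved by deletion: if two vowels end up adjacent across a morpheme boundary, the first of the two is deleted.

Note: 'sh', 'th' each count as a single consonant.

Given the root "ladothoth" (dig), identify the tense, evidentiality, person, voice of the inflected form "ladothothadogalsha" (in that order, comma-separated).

future, assumed, 2nd person, passive

Segment: ladothoth-ed-og-al-sha.
tense: -ed → future.
evidentiality: -og → assumed.
person: -al → 2nd person.
voice: -sha → passive.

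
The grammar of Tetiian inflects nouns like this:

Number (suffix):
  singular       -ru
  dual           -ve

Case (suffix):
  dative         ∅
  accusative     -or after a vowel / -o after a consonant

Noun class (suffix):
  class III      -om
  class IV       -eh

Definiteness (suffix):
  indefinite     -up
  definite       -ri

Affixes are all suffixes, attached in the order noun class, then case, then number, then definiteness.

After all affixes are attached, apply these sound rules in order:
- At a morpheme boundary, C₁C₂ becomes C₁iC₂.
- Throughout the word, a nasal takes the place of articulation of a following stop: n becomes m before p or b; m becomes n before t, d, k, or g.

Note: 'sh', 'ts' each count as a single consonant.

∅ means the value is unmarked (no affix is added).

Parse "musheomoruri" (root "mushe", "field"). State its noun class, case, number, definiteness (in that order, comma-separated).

class III, accusative, singular, definite

Segment: mushe-om-o-ru-ri.
noun class: -om → class III.
case: -or/o → accusative.
number: -ru → singular.
definiteness: -ri → definite.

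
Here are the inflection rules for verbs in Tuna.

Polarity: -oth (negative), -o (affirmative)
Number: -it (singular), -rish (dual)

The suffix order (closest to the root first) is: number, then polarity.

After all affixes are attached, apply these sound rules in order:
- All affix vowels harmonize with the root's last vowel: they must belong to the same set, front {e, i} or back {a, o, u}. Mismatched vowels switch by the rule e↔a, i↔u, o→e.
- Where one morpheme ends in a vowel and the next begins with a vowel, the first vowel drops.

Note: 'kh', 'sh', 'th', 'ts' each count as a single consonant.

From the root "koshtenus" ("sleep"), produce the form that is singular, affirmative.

Attach number singular -it → koshtenusit.
Attach polarity affirmative -o → koshtenusito.
Apply vowel harmony: koshtenusito → koshtenusuto.
Vowel deletion: no change.

koshtenusuto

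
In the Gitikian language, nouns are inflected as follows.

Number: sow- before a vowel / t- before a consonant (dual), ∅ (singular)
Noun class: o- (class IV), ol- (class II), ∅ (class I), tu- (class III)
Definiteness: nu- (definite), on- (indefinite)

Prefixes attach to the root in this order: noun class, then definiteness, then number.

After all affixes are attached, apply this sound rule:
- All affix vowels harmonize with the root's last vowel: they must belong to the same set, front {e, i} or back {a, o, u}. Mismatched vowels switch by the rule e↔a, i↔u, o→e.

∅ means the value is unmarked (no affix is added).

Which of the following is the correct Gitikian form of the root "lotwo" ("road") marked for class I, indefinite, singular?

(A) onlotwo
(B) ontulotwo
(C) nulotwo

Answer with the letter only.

A

noun class = class I: zero marking, form stays lotwo.
Attach definiteness indefinite on- → onlotwo.
number = singular: zero marking, form stays onlotwo.
Vowel harmony: no change.
So the correct form is onlotwo, option (A).
(C) nulotwo is wrong: it uses definite instead of indefinite for definiteness.
(B) ontulotwo is wrong: it uses class III instead of class I for noun class.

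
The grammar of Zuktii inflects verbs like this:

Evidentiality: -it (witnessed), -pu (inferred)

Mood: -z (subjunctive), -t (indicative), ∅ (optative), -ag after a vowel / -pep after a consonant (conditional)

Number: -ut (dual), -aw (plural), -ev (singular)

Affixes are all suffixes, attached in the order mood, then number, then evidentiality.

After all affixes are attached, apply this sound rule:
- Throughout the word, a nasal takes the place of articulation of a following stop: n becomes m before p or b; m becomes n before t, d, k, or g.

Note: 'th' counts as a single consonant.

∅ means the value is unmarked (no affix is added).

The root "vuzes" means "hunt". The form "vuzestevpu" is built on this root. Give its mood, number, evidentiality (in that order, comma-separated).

indicative, singular, inferred

Segment: vuzes-t-ev-pu.
mood: -t → indicative.
number: -ev → singular.
evidentiality: -pu → inferred.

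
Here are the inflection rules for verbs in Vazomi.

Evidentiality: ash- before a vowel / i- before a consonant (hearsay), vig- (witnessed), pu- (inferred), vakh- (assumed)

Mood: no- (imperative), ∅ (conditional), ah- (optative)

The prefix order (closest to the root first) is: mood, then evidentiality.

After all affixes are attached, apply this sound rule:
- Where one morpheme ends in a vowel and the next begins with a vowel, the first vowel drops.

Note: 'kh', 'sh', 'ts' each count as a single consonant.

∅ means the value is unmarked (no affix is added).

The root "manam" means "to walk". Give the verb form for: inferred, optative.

Attach mood optative ah- → ahmanam.
Attach evidentiality inferred pu- → puahmanam.
Apply vowel deletion: puahmanam → pahmanam.

pahmanam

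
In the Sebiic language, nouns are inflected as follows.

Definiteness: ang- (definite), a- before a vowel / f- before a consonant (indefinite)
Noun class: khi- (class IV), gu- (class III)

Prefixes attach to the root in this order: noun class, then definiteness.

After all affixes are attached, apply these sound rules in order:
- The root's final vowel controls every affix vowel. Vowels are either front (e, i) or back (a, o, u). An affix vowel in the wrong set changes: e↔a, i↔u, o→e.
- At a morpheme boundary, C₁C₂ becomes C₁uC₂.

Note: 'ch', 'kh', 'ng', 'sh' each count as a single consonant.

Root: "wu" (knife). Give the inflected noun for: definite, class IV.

Attach noun class class IV khi- → khiwu.
Attach definiteness definite ang- → angkhiwu.
Apply vowel harmony: angkhiwu → angkhuwu.
Apply epenthesis: angkhuwu → angukhuwu.

angukhuwu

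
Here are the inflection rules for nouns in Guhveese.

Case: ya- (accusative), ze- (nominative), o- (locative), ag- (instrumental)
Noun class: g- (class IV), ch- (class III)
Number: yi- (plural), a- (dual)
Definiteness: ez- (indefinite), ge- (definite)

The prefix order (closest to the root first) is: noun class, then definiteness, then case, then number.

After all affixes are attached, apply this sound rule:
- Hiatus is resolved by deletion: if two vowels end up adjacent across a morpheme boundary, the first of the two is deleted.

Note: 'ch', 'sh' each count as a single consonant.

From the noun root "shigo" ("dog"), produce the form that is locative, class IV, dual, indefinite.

ezgshigo

Attach noun class class IV g- → gshigo.
Attach definiteness indefinite ez- → ezgshigo.
Attach case locative o- → oezgshigo.
Attach number dual a- → aoezgshigo.
Apply vowel deletion: aoezgshigo → ezgshigo.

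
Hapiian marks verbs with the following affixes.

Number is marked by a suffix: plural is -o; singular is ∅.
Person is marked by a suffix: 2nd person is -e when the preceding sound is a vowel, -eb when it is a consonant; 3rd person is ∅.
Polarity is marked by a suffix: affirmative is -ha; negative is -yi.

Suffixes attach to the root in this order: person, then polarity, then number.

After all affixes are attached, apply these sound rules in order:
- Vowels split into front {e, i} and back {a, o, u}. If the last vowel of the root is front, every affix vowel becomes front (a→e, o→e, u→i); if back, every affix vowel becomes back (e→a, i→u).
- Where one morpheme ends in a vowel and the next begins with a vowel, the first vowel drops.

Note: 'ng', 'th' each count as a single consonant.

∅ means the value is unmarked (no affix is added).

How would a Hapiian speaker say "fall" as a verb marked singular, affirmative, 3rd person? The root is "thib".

thibhe

person = 3rd person: zero marking, form stays thib.
Attach polarity affirmative -ha → thibha.
number = singular: zero marking, form stays thibha.
Apply vowel harmony: thibha → thibhe.
Vowel deletion: no change.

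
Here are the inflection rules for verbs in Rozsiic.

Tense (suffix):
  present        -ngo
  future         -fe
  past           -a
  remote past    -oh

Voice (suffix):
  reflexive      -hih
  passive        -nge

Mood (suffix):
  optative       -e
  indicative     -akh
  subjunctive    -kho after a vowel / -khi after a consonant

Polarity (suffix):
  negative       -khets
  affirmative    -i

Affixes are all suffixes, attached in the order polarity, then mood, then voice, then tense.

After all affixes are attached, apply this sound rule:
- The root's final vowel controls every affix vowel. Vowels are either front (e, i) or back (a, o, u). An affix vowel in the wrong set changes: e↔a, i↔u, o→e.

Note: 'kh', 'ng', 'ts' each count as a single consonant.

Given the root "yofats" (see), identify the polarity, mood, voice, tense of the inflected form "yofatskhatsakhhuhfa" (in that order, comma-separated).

negative, indicative, reflexive, future

Segment: yofats-khets-akh-hih-fe.
polarity: -khets → negative.
mood: -akh → indicative.
voice: -hih → reflexive.
tense: -fe → future.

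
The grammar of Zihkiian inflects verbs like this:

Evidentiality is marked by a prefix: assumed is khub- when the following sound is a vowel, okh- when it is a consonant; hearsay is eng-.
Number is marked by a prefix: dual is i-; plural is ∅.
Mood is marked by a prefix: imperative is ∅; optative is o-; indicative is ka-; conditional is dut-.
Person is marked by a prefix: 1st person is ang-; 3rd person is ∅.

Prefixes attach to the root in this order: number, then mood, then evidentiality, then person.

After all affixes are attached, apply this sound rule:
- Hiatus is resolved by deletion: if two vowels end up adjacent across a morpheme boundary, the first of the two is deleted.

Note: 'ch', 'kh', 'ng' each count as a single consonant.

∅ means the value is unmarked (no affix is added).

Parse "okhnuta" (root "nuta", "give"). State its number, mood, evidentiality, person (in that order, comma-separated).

Segment: okh-nuta.
number: ∅ → plural.
mood: ∅ → imperative.
evidentiality: khub/okh- → assumed.
person: ∅ → 3rd person.

plural, imperative, assumed, 3rd person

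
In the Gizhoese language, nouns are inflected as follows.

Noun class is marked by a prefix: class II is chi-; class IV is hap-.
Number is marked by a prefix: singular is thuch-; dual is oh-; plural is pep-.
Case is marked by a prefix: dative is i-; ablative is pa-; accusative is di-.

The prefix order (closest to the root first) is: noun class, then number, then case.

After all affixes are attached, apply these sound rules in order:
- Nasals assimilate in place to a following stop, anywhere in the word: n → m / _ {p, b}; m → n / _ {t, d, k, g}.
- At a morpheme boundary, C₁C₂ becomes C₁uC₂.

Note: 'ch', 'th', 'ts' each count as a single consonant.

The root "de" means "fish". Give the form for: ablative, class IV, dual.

Attach noun class class IV hap- → hapde.
Attach number dual oh- → ohhapde.
Attach case ablative pa- → paohhapde.
Nasal assimilation: no change.
Apply epenthesis: paohhapde → paohuhapude.

paohuhapude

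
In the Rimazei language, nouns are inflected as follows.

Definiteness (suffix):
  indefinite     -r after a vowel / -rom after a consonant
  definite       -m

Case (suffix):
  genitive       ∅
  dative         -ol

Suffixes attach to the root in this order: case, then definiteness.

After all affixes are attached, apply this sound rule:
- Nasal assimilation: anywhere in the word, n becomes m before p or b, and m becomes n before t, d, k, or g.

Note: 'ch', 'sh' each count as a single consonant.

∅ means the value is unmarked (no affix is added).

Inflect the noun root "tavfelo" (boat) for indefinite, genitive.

case = genitive: zero marking, form stays tavfelo.
Attach definiteness indefinite -r (after vowel 'o') → tavfelor.
Nasal assimilation: no change.

tavfelor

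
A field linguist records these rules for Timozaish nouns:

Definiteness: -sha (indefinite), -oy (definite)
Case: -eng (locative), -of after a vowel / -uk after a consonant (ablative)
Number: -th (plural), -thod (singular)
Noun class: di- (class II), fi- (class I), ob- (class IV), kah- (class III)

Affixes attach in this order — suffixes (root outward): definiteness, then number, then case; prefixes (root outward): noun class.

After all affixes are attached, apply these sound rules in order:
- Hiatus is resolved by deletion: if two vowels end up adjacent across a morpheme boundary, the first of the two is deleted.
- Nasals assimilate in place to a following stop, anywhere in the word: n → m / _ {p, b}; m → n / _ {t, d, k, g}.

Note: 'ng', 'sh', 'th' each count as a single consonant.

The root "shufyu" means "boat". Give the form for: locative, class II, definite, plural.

Attach definiteness definite -oy → shufyuoy.
Attach number plural -th → shufyuoyth.
Attach noun class class II di- → dishufyuoyth.
Attach case locative -eng → dishufyuoytheng.
Apply vowel deletion: dishufyuoytheng → dishufyoytheng.
Nasal assimilation: no change.

dishufyoytheng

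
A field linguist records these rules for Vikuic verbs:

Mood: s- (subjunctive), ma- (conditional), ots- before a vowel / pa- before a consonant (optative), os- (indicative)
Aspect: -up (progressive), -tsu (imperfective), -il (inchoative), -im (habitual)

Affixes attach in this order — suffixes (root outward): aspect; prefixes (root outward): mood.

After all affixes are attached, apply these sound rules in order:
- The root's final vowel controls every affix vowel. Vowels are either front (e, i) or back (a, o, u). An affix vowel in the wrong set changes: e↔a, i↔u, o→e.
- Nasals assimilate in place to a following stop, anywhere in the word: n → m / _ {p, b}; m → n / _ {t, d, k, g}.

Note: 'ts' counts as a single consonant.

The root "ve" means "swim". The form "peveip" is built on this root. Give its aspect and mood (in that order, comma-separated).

Segment: pa-ve-up.
aspect: -up → progressive.
mood: ots/pa- → optative.

progressive, optative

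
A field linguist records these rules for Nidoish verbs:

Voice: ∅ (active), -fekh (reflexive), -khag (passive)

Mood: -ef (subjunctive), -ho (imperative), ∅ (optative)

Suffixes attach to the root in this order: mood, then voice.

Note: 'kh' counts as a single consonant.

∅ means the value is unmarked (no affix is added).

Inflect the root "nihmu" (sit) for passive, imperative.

nihmuhokhag

Attach mood imperative -ho → nihmuho.
Attach voice passive -khag → nihmuhokhag.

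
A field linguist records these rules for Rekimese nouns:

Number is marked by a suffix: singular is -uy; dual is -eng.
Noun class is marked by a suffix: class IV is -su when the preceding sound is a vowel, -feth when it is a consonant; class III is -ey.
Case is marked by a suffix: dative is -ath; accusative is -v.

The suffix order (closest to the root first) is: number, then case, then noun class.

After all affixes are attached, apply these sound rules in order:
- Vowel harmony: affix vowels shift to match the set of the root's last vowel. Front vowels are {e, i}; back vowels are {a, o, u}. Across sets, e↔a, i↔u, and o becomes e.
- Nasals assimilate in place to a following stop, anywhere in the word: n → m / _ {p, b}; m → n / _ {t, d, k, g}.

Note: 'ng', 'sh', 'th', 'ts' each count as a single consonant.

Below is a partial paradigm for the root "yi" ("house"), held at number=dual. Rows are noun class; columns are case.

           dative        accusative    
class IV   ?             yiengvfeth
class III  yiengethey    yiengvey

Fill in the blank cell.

yiengethfeth

Attach number dual -eng → yieng.
Attach case dative -ath → yiengath.
Attach noun class class IV -feth (after consonant 'th') → yiengathfeth.
Apply vowel harmony: yiengathfeth → yiengethfeth.
Nasal assimilation: no change.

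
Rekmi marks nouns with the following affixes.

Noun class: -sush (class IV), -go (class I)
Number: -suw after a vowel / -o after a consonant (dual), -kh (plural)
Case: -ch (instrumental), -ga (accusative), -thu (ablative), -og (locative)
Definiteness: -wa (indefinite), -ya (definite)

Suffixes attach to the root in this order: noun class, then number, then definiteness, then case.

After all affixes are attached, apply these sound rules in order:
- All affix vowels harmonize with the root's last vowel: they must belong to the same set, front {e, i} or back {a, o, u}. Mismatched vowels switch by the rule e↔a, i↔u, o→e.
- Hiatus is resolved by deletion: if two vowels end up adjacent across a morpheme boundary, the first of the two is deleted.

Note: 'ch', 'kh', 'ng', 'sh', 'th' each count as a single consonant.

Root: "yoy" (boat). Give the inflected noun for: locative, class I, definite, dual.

Attach noun class class I -go → yoygo.
Attach number dual -suw (after vowel 'o') → yoygosuw.
Attach definiteness definite -ya → yoygosuwya.
Attach case locative -og → yoygosuwyaog.
Vowel harmony: no change.
Apply vowel deletion: yoygosuwyaog → yoygosuwyog.

yoygosuwyog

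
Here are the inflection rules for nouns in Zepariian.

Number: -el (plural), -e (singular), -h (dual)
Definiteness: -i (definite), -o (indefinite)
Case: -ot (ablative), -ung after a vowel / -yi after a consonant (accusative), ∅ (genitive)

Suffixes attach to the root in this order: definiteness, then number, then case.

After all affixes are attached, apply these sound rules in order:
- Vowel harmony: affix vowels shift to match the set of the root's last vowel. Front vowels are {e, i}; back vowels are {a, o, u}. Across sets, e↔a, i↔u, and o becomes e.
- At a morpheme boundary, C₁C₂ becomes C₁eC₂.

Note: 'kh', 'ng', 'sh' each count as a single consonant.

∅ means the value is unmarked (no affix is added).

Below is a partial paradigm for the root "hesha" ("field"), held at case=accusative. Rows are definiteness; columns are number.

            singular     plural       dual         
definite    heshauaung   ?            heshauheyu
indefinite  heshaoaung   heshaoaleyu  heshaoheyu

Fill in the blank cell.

heshaualeyu

Attach definiteness definite -i → heshai.
Attach number plural -el → heshaiel.
Attach case accusative -yi (after consonant 'l') → heshaielyi.
Apply vowel harmony: heshaielyi → heshaualyu.
Apply epenthesis: heshaualyu → heshaualeyu.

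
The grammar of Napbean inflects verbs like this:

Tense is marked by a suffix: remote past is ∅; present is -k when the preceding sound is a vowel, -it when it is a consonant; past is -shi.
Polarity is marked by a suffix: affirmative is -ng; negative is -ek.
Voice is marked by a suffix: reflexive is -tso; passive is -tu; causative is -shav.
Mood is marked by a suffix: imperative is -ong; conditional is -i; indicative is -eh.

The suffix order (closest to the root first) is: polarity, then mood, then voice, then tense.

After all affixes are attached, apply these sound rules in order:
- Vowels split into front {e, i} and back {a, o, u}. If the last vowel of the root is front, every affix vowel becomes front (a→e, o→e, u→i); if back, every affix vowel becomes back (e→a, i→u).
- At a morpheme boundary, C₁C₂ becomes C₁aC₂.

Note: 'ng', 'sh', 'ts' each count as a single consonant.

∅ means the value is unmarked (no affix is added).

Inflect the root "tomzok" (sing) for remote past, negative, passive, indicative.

Attach polarity negative -ek → tomzokek.
Attach mood indicative -eh → tomzokekeh.
Attach voice passive -tu → tomzokekehtu.
tense = remote past: zero marking, form stays tomzokekehtu.
Apply vowel harmony: tomzokekehtu → tomzokakahtu.
Apply epenthesis: tomzokakahtu → tomzokakahatu.

tomzokakahatu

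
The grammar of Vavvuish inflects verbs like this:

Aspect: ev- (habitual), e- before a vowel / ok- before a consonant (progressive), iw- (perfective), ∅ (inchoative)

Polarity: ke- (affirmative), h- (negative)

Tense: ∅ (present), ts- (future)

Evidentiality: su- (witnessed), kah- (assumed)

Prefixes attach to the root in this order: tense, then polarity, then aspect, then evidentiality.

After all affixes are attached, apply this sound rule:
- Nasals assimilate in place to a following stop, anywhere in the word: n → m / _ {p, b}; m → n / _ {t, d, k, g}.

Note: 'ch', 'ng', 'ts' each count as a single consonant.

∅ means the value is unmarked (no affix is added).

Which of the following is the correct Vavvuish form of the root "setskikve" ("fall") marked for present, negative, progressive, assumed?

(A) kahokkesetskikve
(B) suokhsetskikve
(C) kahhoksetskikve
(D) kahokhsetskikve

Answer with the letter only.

tense = present: zero marking, form stays setskikve.
Attach polarity negative h- → hsetskikve.
Attach aspect progressive ok- (before consonant 'h') → okhsetskikve.
Attach evidentiality assumed kah- → kahokhsetskikve.
Nasal assimilation: no change.
So the correct form is kahokhsetskikve, option (D).
(B) suokhsetskikve is wrong: it uses witnessed instead of assumed for evidentiality.
(C) kahhoksetskikve is wrong: it has the affixes in the wrong order.
(A) kahokkesetskikve is wrong: it uses affirmative instead of negative for polarity.

D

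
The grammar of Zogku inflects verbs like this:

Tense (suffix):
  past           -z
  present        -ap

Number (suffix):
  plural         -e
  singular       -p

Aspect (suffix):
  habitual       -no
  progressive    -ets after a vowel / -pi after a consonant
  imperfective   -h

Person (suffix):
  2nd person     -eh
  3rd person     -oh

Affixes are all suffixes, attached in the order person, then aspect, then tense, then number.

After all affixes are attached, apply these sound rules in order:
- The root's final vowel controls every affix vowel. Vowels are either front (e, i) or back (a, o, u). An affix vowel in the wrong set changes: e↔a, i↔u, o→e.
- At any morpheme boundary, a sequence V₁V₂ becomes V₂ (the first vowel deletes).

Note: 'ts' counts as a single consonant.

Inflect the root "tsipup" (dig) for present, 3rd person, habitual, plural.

Attach person 3rd person -oh → tsipupoh.
Attach aspect habitual -no → tsipupohno.
Attach tense present -ap → tsipupohnoap.
Attach number plural -e → tsipupohnoape.
Apply vowel harmony: tsipupohnoape → tsipupohnoapa.
Apply vowel deletion: tsipupohnoapa → tsipupohnapa.

tsipupohnapa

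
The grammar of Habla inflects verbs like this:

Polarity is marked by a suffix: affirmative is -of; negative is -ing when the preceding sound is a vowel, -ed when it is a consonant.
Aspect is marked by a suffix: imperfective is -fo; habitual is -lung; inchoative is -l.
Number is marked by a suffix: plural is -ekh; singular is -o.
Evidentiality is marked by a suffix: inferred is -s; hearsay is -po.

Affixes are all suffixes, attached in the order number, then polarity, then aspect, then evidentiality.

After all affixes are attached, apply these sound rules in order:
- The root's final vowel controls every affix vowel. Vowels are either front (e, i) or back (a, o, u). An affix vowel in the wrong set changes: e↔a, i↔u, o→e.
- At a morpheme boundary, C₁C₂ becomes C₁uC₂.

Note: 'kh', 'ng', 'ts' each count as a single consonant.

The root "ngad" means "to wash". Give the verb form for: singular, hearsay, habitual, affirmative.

ngadoofulungupo

Attach number singular -o → ngado.
Attach polarity affirmative -of → ngadoof.
Attach aspect habitual -lung → ngadooflung.
Attach evidentiality hearsay -po → ngadooflungpo.
Vowel harmony: no change.
Apply epenthesis: ngadooflungpo → ngadoofulungupo.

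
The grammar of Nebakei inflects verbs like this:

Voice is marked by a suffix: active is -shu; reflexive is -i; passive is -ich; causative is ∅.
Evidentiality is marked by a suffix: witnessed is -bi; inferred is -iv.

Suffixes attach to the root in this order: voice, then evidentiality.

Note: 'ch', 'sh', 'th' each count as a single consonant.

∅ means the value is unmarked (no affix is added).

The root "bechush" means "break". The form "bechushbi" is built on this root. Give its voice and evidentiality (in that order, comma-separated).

causative, witnessed

Segment: bechush-bi.
voice: ∅ → causative.
evidentiality: -bi → witnessed.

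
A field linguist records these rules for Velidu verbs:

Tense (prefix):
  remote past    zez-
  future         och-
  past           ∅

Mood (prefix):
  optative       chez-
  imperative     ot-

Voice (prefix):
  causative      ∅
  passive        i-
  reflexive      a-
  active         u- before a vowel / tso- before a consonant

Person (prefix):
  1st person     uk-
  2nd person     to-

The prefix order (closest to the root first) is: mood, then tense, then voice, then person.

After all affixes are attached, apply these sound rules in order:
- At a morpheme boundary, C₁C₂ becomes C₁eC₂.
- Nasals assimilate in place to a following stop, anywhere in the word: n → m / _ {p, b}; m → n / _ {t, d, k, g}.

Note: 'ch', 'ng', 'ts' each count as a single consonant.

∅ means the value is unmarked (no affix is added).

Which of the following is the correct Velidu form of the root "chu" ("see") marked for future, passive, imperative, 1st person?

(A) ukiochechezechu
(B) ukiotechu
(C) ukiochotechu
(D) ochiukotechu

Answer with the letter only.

Attach mood imperative ot- → otchu.
Attach tense future och- → ochotchu.
Attach voice passive i- → iochotchu.
Attach person 1st person uk- → ukiochotchu.
Apply epenthesis: ukiochotchu → ukiochotechu.
Nasal assimilation: no change.
So the correct form is ukiochotechu, option (C).
(A) ukiochechezechu is wrong: it uses optative instead of imperative for mood.
(B) ukiotechu is wrong: it uses past instead of future for tense.
(D) ochiukotechu is wrong: it has the affixes in the wrong order.

C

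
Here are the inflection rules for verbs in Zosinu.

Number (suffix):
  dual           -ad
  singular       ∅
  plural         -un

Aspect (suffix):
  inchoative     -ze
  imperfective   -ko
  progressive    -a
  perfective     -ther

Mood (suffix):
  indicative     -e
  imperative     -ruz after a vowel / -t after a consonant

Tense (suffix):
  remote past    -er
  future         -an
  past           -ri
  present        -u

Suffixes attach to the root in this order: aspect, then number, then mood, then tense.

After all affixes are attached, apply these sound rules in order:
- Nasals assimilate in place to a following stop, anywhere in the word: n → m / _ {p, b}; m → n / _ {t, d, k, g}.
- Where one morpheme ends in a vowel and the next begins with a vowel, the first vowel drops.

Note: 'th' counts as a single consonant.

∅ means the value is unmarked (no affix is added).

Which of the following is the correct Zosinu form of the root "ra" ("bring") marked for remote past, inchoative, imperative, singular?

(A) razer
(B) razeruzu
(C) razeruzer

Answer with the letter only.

C

Attach aspect inchoative -ze → raze.
number = singular: zero marking, form stays raze.
Attach mood imperative -ruz (after vowel 'e') → razeruz.
Attach tense remote past -er → razeruzer.
Nasal assimilation: no change.
Vowel deletion: no change.
So the correct form is razeruzer, option (C).
(A) razer is wrong: it uses indicative instead of imperative for mood.
(B) razeruzu is wrong: it uses present instead of remote past for tense.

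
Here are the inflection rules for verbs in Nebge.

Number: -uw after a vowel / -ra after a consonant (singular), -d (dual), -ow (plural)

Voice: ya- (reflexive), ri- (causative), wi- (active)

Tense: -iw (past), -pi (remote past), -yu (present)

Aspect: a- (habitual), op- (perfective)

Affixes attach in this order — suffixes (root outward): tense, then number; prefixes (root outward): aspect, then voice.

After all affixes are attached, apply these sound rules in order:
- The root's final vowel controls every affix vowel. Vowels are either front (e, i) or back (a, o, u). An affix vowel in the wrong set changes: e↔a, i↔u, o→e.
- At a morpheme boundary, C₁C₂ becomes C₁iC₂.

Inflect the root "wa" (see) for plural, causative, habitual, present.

Attach aspect habitual a- → awa.
Attach tense present -yu → awayu.
Attach number plural -ow → awayuow.
Attach voice causative ri- → riawayuow.
Apply vowel harmony: riawayuow → ruawayuow.
Epenthesis: no change.

ruawayuow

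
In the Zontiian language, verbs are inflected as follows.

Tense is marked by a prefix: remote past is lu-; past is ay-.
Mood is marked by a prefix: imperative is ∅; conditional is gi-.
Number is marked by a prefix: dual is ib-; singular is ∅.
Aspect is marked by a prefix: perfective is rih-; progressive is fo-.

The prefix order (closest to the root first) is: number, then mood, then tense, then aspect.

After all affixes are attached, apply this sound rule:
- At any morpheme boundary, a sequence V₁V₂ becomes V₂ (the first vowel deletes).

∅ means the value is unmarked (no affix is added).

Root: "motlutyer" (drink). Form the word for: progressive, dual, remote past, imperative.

Attach number dual ib- → ibmotlutyer.
mood = imperative: zero marking, form stays ibmotlutyer.
Attach tense remote past lu- → luibmotlutyer.
Attach aspect progressive fo- → foluibmotlutyer.
Apply vowel deletion: foluibmotlutyer → folibmotlutyer.

folibmotlutyer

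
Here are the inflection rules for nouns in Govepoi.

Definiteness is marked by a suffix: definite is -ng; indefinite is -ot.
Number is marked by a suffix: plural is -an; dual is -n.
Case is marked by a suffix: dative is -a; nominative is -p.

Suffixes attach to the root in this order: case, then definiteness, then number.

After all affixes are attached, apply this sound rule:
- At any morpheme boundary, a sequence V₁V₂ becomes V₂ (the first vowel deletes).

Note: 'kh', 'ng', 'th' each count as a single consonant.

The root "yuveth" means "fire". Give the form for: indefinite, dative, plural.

yuvethotan

Attach case dative -a → yuvetha.
Attach definiteness indefinite -ot → yuvethaot.
Attach number plural -an → yuvethaotan.
Apply vowel deletion: yuvethaotan → yuvethotan.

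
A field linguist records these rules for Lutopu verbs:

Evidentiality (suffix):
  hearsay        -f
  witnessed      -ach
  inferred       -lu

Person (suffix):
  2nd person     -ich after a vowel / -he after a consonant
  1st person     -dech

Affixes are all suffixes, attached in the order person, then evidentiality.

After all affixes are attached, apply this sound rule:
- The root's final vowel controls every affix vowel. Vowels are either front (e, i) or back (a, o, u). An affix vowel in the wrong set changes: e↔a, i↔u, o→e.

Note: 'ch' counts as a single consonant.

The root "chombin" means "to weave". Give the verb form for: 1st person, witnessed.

Attach person 1st person -dech → chombindech.
Attach evidentiality witnessed -ach → chombindechach.
Apply vowel harmony: chombindechach → chombindechech.

chombindechech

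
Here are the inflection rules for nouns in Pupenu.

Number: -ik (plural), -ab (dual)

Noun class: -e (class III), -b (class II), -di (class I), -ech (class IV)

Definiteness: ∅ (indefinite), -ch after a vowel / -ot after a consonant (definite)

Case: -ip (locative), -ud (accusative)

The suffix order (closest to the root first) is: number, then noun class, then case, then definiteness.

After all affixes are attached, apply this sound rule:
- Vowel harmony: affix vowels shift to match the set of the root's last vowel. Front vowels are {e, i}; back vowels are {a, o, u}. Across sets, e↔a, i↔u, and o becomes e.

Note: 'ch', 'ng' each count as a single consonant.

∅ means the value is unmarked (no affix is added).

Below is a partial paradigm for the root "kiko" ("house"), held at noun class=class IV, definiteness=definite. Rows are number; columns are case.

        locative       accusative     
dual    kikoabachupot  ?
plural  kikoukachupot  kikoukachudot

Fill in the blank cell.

kikoabachudot

Attach number dual -ab → kikoab.
Attach noun class class IV -ech → kikoabech.
Attach case accusative -ud → kikoabechud.
Attach definiteness definite -ot (after consonant 'd') → kikoabechudot.
Apply vowel harmony: kikoabechudot → kikoabachudot.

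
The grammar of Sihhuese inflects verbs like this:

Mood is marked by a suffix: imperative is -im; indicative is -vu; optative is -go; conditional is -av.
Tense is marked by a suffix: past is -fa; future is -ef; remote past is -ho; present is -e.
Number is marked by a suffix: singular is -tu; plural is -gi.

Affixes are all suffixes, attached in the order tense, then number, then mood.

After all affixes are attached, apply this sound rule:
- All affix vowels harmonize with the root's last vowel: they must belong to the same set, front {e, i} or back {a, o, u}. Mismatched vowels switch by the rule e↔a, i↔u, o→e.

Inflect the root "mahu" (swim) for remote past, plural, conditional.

mahuhoguav

Attach tense remote past -ho → mahuho.
Attach number plural -gi → mahuhogi.
Attach mood conditional -av → mahuhogiav.
Apply vowel harmony: mahuhogiav → mahuhoguav.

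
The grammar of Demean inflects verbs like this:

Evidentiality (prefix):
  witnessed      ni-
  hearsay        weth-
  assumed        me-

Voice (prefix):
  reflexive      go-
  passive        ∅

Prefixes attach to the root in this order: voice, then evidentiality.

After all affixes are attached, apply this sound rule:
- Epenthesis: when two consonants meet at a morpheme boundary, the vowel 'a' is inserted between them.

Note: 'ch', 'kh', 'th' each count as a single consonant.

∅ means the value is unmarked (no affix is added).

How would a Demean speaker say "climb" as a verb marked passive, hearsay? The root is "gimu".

wethagimu

voice = passive: zero marking, form stays gimu.
Attach evidentiality hearsay weth- → wethgimu.
Apply epenthesis: wethgimu → wethagimu.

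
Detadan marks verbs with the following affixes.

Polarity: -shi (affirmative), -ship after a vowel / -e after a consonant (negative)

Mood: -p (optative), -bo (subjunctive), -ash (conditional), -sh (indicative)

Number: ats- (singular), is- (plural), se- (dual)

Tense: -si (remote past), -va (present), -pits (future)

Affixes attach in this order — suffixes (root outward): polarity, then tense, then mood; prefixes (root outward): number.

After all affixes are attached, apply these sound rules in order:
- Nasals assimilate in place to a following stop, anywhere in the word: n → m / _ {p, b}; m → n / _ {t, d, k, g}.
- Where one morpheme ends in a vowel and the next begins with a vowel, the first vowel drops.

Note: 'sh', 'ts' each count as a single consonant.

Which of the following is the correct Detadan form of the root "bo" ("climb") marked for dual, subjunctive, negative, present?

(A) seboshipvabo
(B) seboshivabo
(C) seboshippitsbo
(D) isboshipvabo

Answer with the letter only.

Attach polarity negative -ship (after vowel 'o') → boship.
Attach tense present -va → boshipva.
Attach number dual se- → seboshipva.
Attach mood subjunctive -bo → seboshipvabo.
Nasal assimilation: no change.
Vowel deletion: no change.
So the correct form is seboshipvabo, option (A).
(C) seboshippitsbo is wrong: it uses future instead of present for tense.
(D) isboshipvabo is wrong: it uses plural instead of dual for number.
(B) seboshivabo is wrong: it uses affirmative instead of negative for polarity.

A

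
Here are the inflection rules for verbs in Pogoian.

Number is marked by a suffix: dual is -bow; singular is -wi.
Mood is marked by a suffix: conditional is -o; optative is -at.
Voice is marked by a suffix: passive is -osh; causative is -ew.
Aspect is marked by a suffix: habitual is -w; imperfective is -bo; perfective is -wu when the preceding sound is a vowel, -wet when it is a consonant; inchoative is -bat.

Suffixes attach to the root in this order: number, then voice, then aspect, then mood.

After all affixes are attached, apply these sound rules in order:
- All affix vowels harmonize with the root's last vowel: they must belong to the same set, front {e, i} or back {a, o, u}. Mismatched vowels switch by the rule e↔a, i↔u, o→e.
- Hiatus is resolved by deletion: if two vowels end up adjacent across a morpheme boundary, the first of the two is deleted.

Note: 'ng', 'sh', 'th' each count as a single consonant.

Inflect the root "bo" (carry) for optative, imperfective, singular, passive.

Attach number singular -wi → bowi.
Attach voice passive -osh → bowiosh.
Attach aspect imperfective -bo → bowioshbo.
Attach mood optative -at → bowioshboat.
Apply vowel harmony: bowioshboat → bowuoshboat.
Apply vowel deletion: bowuoshboat → bowoshbat.

bowoshbat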